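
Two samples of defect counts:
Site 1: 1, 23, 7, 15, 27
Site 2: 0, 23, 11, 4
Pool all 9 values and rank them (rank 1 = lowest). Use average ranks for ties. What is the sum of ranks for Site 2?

Sorted (ascending): 0, 1, 4, 7, 11, 15, 23, 23, 27
The 2 values of 23 occupy positions 7–8 → average rank (7+8)/2 = 7.5.
Site 2 values → pooled ranks: 0→1, 23→7.5, 11→5, 4→3
Rank sum = 1 + 7.5 + 5 + 3 = 16.5

16.5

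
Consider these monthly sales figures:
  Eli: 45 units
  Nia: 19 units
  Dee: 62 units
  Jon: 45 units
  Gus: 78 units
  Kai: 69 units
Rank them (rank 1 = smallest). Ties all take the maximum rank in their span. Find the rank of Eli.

3

Sorted (ascending): 19, 45, 45, 62, 69, 78
The 2 values of 45 occupy positions 2–3 → each gets rank 3.
Eli has value 45 units → rank 3.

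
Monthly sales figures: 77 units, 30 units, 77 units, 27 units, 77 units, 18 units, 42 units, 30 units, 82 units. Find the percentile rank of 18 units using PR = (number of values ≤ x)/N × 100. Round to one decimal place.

11.1

N = 9.
Strictly below 18: 0. Equal to 18: 1.
PR = 1/9 × 100 = 11.1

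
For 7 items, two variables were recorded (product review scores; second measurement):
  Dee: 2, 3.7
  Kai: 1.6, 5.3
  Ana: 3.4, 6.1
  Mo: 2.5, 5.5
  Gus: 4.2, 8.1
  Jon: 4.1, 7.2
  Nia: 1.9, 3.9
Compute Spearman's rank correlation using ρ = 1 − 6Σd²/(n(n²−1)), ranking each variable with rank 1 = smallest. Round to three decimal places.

Ranks of variable 1: 3, 1, 5, 4, 7, 6, 2
Ranks of variable 2: 1, 3, 5, 4, 7, 6, 2
d = r₁ − r₂: 2, -2, 0, 0, 0, 0, 0
d²: 4, 4, 0, 0, 0, 0, 0; Σd² = 8
ρ = 1 − 6·8/(7·48) = 1 − 48/336 = 0.857

0.857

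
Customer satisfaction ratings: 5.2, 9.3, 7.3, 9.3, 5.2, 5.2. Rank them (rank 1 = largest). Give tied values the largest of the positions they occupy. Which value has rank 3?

7.3

Sorted (descending): 9.3, 9.3, 7.3, 5.2, 5.2, 5.2
The 2 values of 9.3 occupy positions 1–2 → each gets rank 2.
The 3 values of 5.2 occupy positions 4–6 → each gets rank 6.
Rank 3 → value 7.3.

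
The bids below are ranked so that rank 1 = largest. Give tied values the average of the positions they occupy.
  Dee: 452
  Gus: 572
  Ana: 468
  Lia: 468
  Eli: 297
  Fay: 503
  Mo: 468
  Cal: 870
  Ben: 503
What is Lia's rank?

Sorted (descending): 870, 572, 503, 503, 468, 468, 468, 452, 297
The 2 values of 503 occupy positions 3–4 → average rank (3+4)/2 = 3.5.
The 3 values of 468 occupy positions 5–7 → average rank 6.
Lia has value 468 → rank 6.

6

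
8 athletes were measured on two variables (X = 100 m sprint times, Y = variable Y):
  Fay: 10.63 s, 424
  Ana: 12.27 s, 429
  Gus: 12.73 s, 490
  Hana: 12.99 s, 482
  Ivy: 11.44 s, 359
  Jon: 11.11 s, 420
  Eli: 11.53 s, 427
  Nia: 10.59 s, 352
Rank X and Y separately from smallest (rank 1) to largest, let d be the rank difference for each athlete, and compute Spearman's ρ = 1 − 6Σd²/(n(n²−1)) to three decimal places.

0.881

Ranks of variable 1: 2, 6, 7, 8, 4, 3, 5, 1
Ranks of variable 2: 4, 6, 8, 7, 2, 3, 5, 1
d = r₁ − r₂: -2, 0, -1, 1, 2, 0, 0, 0
d²: 4, 0, 1, 1, 4, 0, 0, 0; Σd² = 10
ρ = 1 − 6·10/(8·63) = 1 − 60/504 = 0.881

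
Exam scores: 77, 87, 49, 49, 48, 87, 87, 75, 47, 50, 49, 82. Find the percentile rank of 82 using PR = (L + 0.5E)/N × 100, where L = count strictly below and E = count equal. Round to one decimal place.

70.8

N = 12.
Strictly below 82: 8. Equal to 82: 1.
PR = (8 + 0.5·1)/12 × 100 = 70.8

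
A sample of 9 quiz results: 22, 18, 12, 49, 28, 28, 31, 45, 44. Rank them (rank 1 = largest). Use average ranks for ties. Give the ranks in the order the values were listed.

7, 8, 9, 1, 5.5, 5.5, 4, 2, 3

Sorted (descending): 49, 45, 44, 31, 28, 28, 22, 18, 12
The 2 values of 28 occupy positions 5–6 → average rank (5+6)/2 = 5.5.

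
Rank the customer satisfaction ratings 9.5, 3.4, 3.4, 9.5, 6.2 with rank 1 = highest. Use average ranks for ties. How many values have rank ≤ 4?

Sorted (descending): 9.5, 9.5, 6.2, 3.4, 3.4
The 2 values of 9.5 occupy positions 1–2 → average rank (1+2)/2 = 1.5.
The 2 values of 3.4 occupy positions 4–5 → average rank (4+5)/2 = 4.5.
Ranks ≤ 4: {1.5, 1.5, 3} → 3 values.

3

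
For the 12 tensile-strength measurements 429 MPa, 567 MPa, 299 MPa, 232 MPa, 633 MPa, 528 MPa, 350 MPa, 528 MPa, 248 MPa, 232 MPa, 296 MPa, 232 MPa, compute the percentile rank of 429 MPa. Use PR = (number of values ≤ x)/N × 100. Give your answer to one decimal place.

66.7

N = 12.
Strictly below 429: 7. Equal to 429: 1.
PR = 8/12 × 100 = 66.7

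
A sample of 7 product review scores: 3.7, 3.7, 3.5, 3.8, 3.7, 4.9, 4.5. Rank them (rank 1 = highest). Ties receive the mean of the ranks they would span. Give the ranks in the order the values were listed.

Sorted (descending): 4.9, 4.5, 3.8, 3.7, 3.7, 3.7, 3.5
The 3 values of 3.7 occupy positions 4–6 → average rank 5.

5, 5, 7, 3, 5, 1, 2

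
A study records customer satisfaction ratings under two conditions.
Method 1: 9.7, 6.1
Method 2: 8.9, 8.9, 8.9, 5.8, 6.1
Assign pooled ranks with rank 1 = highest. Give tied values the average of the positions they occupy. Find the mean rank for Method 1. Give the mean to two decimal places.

3.25

Sorted (descending): 9.7, 8.9, 8.9, 8.9, 6.1, 6.1, 5.8
The 3 values of 8.9 occupy positions 2–4 → average rank 3.
The 2 values of 6.1 occupy positions 5–6 → average rank (5+6)/2 = 5.5.
Method 1 values → pooled ranks: 9.7→1, 6.1→5.5
Mean rank = (1 + 5.5) / 2 = 3.25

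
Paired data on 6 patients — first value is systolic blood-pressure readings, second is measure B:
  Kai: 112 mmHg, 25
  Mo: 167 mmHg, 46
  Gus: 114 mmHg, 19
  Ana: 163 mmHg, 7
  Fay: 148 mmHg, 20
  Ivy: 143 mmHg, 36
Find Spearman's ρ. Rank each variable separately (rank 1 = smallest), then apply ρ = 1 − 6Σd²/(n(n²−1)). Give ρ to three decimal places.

Ranks of variable 1: 1, 6, 2, 5, 4, 3
Ranks of variable 2: 4, 6, 2, 1, 3, 5
d = r₁ − r₂: -3, 0, 0, 4, 1, -2
d²: 9, 0, 0, 16, 1, 4; Σd² = 30
ρ = 1 − 6·30/(6·35) = 1 − 180/210 = 0.143

0.143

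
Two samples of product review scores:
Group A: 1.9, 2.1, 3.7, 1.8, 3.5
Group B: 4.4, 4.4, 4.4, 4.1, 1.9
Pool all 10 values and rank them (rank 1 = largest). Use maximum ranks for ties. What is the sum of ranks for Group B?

22

Sorted (descending): 4.4, 4.4, 4.4, 4.1, 3.7, 3.5, 2.1, 1.9, 1.9, 1.8
The 3 values of 4.4 occupy positions 1–3 → each gets rank 3.
The 2 values of 1.9 occupy positions 8–9 → each gets rank 9.
Group B values → pooled ranks: 4.4→3, 4.4→3, 4.4→3, 4.1→4, 1.9→9
Rank sum = 3 + 3 + 3 + 4 + 9 = 22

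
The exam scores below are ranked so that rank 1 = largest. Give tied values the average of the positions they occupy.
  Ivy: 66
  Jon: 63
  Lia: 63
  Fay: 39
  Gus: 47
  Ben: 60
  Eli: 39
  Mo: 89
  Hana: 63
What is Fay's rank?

Sorted (descending): 89, 66, 63, 63, 63, 60, 47, 39, 39
The 3 values of 63 occupy positions 3–5 → average rank 4.
The 2 values of 39 occupy positions 8–9 → average rank (8+9)/2 = 8.5.
Fay has value 39 → rank 8.5.

8.5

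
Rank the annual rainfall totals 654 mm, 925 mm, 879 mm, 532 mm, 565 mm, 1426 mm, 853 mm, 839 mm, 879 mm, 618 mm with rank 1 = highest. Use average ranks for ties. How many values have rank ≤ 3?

2

Sorted (descending): 1426, 925, 879, 879, 853, 839, 654, 618, 565, 532
The 2 values of 879 occupy positions 3–4 → average rank (3+4)/2 = 3.5.
Ranks ≤ 3: {1, 2} → 2 values.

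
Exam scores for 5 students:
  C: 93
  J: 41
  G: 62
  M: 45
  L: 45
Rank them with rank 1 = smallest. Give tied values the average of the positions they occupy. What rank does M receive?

2.5

Sorted (ascending): 41, 45, 45, 62, 93
The 2 values of 45 occupy positions 2–3 → average rank (2+3)/2 = 2.5.
M has value 45 → rank 2.5.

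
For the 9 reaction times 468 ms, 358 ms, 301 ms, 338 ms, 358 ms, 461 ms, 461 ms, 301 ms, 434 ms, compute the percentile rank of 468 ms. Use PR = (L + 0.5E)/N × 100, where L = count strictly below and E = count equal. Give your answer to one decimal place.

94.4

N = 9.
Strictly below 468: 8. Equal to 468: 1.
PR = (8 + 0.5·1)/9 × 100 = 94.4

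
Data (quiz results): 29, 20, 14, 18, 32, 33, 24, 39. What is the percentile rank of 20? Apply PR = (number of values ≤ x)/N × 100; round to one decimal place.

N = 8.
Strictly below 20: 2. Equal to 20: 1.
PR = 3/8 × 100 = 37.5

37.5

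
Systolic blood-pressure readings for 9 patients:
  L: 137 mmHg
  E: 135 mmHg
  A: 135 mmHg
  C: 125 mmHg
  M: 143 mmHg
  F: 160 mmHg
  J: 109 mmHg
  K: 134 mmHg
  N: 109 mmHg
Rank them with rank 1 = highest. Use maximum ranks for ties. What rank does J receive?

9

Sorted (descending): 160, 143, 137, 135, 135, 134, 125, 109, 109
The 2 values of 135 occupy positions 4–5 → each gets rank 5.
The 2 values of 109 occupy positions 8–9 → each gets rank 9.
J has value 109 mmHg → rank 9.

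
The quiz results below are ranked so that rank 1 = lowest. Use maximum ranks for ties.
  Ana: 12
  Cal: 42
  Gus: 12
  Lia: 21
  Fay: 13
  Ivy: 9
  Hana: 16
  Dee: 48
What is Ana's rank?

3

Sorted (ascending): 9, 12, 12, 13, 16, 21, 42, 48
The 2 values of 12 occupy positions 2–3 → each gets rank 3.
Ana has value 12 → rank 3.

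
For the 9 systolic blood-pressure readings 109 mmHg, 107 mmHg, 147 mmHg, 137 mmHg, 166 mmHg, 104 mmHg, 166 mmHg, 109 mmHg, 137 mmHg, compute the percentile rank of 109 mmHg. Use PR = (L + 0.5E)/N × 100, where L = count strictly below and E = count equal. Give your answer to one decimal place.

N = 9.
Strictly below 109: 2. Equal to 109: 2.
PR = (2 + 0.5·2)/9 × 100 = 33.3

33.3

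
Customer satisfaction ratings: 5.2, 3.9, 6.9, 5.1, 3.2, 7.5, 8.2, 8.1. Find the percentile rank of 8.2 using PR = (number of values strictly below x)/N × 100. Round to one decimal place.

87.5

N = 8.
Strictly below 8.2: 7. Equal to 8.2: 1.
PR = 7/8 × 100 = 87.5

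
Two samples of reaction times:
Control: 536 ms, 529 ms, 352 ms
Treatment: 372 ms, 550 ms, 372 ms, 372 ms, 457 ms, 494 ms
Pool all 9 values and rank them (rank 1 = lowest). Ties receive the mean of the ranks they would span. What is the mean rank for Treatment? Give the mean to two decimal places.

4.83

Sorted (ascending): 352, 372, 372, 372, 457, 494, 529, 536, 550
The 3 values of 372 occupy positions 2–4 → average rank 3.
Treatment values → pooled ranks: 372→3, 550→9, 372→3, 372→3, 457→5, 494→6
Mean rank = (3 + 9 + 3 + 3 + 5 + 6) / 6 = 4.83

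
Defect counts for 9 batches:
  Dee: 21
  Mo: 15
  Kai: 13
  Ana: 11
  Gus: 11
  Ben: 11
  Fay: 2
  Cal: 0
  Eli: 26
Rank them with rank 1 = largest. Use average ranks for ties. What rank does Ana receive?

Sorted (descending): 26, 21, 15, 13, 11, 11, 11, 2, 0
The 3 values of 11 occupy positions 5–7 → average rank 6.
Ana has value 11 → rank 6.

6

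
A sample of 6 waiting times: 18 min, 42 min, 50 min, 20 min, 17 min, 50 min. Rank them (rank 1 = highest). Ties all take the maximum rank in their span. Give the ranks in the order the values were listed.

Sorted (descending): 50, 50, 42, 20, 18, 17
The 2 values of 50 occupy positions 1–2 → each gets rank 2.

5, 3, 2, 4, 6, 2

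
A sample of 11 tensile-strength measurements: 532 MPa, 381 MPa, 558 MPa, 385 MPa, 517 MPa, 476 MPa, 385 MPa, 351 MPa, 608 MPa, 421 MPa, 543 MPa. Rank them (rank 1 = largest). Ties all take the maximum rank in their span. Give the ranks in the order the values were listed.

Sorted (descending): 608, 558, 543, 532, 517, 476, 421, 385, 385, 381, 351
The 2 values of 385 occupy positions 8–9 → each gets rank 9.

4, 10, 2, 9, 5, 6, 9, 11, 1, 7, 3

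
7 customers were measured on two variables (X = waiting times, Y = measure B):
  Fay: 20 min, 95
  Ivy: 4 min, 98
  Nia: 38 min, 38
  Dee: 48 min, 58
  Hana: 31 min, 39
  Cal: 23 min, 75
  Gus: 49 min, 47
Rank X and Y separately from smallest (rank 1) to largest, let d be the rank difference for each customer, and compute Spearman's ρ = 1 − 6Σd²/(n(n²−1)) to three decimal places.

Ranks of variable 1: 2, 1, 5, 6, 4, 3, 7
Ranks of variable 2: 6, 7, 1, 4, 2, 5, 3
d = r₁ − r₂: -4, -6, 4, 2, 2, -2, 4
d²: 16, 36, 16, 4, 4, 4, 16; Σd² = 96
ρ = 1 − 6·96/(7·48) = 1 − 576/336 = -0.714

-0.714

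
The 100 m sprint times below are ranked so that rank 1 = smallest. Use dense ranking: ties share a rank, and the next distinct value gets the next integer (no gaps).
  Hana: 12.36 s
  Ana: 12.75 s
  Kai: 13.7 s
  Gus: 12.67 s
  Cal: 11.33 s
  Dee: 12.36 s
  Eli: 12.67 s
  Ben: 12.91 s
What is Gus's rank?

3

Sorted (ascending): 11.33, 12.36, 12.36, 12.67, 12.67, 12.75, 12.91, 13.7
The 2 values of 12.36 share dense rank 2.
The 2 values of 12.67 share dense rank 3.
Remaining distinct values take the next consecutive integers.
Gus has value 12.67 s → rank 3.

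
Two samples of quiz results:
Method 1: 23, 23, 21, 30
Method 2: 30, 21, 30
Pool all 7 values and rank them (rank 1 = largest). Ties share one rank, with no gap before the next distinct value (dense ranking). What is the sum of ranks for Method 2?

5

Sorted (descending): 30, 30, 30, 23, 23, 21, 21
The 3 values of 30 share dense rank 1.
The 2 values of 23 share dense rank 2.
The 2 values of 21 share dense rank 3.
Method 2 values → pooled ranks: 30→1, 21→3, 30→1
Rank sum = 1 + 3 + 1 = 5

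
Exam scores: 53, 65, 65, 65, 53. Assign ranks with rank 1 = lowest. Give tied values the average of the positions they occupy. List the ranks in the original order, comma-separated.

1.5, 4, 4, 4, 1.5

Sorted (ascending): 53, 53, 65, 65, 65
The 2 values of 53 occupy positions 1–2 → average rank (1+2)/2 = 1.5.
The 3 values of 65 occupy positions 3–5 → average rank 4.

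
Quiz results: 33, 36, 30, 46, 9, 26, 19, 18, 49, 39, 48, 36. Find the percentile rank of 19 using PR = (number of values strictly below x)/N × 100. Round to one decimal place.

16.7

N = 12.
Strictly below 19: 2. Equal to 19: 1.
PR = 2/12 × 100 = 16.7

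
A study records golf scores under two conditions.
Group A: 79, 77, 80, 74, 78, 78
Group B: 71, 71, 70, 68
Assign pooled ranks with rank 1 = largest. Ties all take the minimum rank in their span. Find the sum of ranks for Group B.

33

Sorted (descending): 80, 79, 78, 78, 77, 74, 71, 71, 70, 68
The 2 values of 78 occupy positions 3–4 → each gets rank 3.
The 2 values of 71 occupy positions 7–8 → each gets rank 7.
Group B values → pooled ranks: 71→7, 71→7, 70→9, 68→10
Rank sum = 7 + 7 + 9 + 10 = 33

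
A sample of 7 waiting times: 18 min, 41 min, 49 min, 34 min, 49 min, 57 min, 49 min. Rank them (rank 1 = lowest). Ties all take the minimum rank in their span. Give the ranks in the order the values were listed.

1, 3, 4, 2, 4, 7, 4

Sorted (ascending): 18, 34, 41, 49, 49, 49, 57
The 3 values of 49 occupy positions 4–6 → each gets rank 4.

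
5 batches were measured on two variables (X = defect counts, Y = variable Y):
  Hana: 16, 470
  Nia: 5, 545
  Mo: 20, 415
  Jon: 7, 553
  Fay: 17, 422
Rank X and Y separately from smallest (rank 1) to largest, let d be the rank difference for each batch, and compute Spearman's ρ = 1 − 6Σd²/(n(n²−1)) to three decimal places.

-0.900

Ranks of variable 1: 3, 1, 5, 2, 4
Ranks of variable 2: 3, 4, 1, 5, 2
d = r₁ − r₂: 0, -3, 4, -3, 2
d²: 0, 9, 16, 9, 4; Σd² = 38
ρ = 1 − 6·38/(5·24) = 1 − 228/120 = -0.900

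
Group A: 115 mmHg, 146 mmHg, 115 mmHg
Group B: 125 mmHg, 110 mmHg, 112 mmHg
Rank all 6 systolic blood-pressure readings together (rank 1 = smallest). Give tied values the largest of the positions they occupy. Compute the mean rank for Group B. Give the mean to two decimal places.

Sorted (ascending): 110, 112, 115, 115, 125, 146
The 2 values of 115 occupy positions 3–4 → each gets rank 4.
Group B values → pooled ranks: 125→5, 110→1, 112→2
Mean rank = (5 + 1 + 2) / 3 = 2.67

2.67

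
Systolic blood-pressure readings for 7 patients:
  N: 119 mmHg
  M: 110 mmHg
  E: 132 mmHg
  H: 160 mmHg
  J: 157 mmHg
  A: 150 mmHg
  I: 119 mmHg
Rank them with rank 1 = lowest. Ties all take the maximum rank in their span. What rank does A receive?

Sorted (ascending): 110, 119, 119, 132, 150, 157, 160
The 2 values of 119 occupy positions 2–3 → each gets rank 3.
A has value 150 mmHg → rank 5.

5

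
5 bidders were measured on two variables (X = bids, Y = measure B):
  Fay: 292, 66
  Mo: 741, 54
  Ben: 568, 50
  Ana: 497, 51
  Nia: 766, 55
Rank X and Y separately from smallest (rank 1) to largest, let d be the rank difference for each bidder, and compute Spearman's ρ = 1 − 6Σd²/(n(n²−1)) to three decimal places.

Ranks of variable 1: 1, 4, 3, 2, 5
Ranks of variable 2: 5, 3, 1, 2, 4
d = r₁ − r₂: -4, 1, 2, 0, 1
d²: 16, 1, 4, 0, 1; Σd² = 22
ρ = 1 − 6·22/(5·24) = 1 − 132/120 = -0.100

-0.100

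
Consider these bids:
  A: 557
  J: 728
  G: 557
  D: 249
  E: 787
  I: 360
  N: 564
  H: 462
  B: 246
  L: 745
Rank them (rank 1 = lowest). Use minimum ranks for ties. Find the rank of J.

Sorted (ascending): 246, 249, 360, 462, 557, 557, 564, 728, 745, 787
The 2 values of 557 occupy positions 5–6 → each gets rank 5.
J has value 728 → rank 8.

8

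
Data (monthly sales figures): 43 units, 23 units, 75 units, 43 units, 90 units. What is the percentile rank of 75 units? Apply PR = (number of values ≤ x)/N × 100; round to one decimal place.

80.0

N = 5.
Strictly below 75: 3. Equal to 75: 1.
PR = 4/5 × 100 = 80.0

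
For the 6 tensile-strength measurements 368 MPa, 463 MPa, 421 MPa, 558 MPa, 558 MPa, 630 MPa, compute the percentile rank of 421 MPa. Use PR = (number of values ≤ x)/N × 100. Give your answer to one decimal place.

33.3

N = 6.
Strictly below 421: 1. Equal to 421: 1.
PR = 2/6 × 100 = 33.3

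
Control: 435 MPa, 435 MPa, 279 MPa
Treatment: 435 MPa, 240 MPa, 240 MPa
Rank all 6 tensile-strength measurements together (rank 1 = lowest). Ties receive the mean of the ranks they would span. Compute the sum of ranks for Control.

13

Sorted (ascending): 240, 240, 279, 435, 435, 435
The 2 values of 240 occupy positions 1–2 → average rank (1+2)/2 = 1.5.
The 3 values of 435 occupy positions 4–6 → average rank 5.
Control values → pooled ranks: 435→5, 435→5, 279→3
Rank sum = 5 + 5 + 3 = 13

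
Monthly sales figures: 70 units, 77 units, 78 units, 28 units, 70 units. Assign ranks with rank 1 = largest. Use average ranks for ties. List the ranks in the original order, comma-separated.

Sorted (descending): 78, 77, 70, 70, 28
The 2 values of 70 occupy positions 3–4 → average rank (3+4)/2 = 3.5.

3.5, 2, 1, 5, 3.5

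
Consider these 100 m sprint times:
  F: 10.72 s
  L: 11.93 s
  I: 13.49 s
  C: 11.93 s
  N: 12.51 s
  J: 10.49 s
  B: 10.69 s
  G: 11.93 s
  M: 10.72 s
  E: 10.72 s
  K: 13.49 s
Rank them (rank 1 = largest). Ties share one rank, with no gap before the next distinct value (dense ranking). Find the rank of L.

3

Sorted (descending): 13.49, 13.49, 12.51, 11.93, 11.93, 11.93, 10.72, 10.72, 10.72, 10.69, 10.49
The 2 values of 13.49 share dense rank 1.
The 3 values of 11.93 share dense rank 3.
The 3 values of 10.72 share dense rank 4.
Remaining distinct values take the next consecutive integers.
L has value 11.93 s → rank 3.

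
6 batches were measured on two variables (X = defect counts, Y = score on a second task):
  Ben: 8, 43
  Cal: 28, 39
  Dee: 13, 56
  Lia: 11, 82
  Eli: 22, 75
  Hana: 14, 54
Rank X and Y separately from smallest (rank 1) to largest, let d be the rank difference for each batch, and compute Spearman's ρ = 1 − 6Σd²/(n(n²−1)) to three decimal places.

-0.257

Ranks of variable 1: 1, 6, 3, 2, 5, 4
Ranks of variable 2: 2, 1, 4, 6, 5, 3
d = r₁ − r₂: -1, 5, -1, -4, 0, 1
d²: 1, 25, 1, 16, 0, 1; Σd² = 44
ρ = 1 − 6·44/(6·35) = 1 − 264/210 = -0.257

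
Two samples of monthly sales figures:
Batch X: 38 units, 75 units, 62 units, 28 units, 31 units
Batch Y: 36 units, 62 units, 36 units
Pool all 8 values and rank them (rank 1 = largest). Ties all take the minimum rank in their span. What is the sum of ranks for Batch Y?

Sorted (descending): 75, 62, 62, 38, 36, 36, 31, 28
The 2 values of 62 occupy positions 2–3 → each gets rank 2.
The 2 values of 36 occupy positions 5–6 → each gets rank 5.
Batch Y values → pooled ranks: 36→5, 62→2, 36→5
Rank sum = 5 + 2 + 5 = 12

12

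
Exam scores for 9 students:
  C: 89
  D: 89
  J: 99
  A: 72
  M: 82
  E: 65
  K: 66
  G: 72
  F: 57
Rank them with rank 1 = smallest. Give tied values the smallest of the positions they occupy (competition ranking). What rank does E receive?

2

Sorted (ascending): 57, 65, 66, 72, 72, 82, 89, 89, 99
The 2 values of 72 occupy positions 4–5 → each gets rank 4.
The 2 values of 89 occupy positions 7–8 → each gets rank 7.
E has value 65 → rank 2.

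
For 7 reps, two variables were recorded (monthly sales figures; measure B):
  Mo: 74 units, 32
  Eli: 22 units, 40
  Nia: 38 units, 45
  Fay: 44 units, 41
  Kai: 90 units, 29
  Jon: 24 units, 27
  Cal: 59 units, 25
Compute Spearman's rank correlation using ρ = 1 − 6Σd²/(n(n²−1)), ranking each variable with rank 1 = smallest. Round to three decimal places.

-0.286

Ranks of variable 1: 6, 1, 3, 4, 7, 2, 5
Ranks of variable 2: 4, 5, 7, 6, 3, 2, 1
d = r₁ − r₂: 2, -4, -4, -2, 4, 0, 4
d²: 4, 16, 16, 4, 16, 0, 16; Σd² = 72
ρ = 1 − 6·72/(7·48) = 1 − 432/336 = -0.286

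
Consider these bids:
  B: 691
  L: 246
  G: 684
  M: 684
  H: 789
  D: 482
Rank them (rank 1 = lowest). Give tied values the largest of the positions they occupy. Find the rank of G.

4

Sorted (ascending): 246, 482, 684, 684, 691, 789
The 2 values of 684 occupy positions 3–4 → each gets rank 4.
G has value 684 → rank 4.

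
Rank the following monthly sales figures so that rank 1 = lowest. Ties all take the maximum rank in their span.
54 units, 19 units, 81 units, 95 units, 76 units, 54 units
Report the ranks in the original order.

Sorted (ascending): 19, 54, 54, 76, 81, 95
The 2 values of 54 occupy positions 2–3 → each gets rank 3.

3, 1, 5, 6, 4, 3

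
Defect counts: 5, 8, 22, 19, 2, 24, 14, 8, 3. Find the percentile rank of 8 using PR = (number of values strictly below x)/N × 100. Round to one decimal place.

33.3

N = 9.
Strictly below 8: 3. Equal to 8: 2.
PR = 3/9 × 100 = 33.3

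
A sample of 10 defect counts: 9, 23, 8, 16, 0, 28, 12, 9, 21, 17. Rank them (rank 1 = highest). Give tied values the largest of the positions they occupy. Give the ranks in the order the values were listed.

Sorted (descending): 28, 23, 21, 17, 16, 12, 9, 9, 8, 0
The 2 values of 9 occupy positions 7–8 → each gets rank 8.

8, 2, 9, 5, 10, 1, 6, 8, 3, 4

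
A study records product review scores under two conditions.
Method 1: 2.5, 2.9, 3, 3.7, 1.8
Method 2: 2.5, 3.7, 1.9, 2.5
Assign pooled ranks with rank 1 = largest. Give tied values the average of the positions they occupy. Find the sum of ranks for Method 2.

Sorted (descending): 3.7, 3.7, 3, 2.9, 2.5, 2.5, 2.5, 1.9, 1.8
The 2 values of 3.7 occupy positions 1–2 → average rank (1+2)/2 = 1.5.
The 3 values of 2.5 occupy positions 5–7 → average rank 6.
Method 2 values → pooled ranks: 2.5→6, 3.7→1.5, 1.9→8, 2.5→6
Rank sum = 6 + 1.5 + 8 + 6 = 21.5

21.5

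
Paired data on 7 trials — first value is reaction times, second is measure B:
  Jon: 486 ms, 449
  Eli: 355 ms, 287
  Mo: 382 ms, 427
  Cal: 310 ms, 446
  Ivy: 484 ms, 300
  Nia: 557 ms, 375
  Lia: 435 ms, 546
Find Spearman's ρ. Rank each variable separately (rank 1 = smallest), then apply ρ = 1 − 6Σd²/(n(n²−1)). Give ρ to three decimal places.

Ranks of variable 1: 6, 2, 3, 1, 5, 7, 4
Ranks of variable 2: 6, 1, 4, 5, 2, 3, 7
d = r₁ − r₂: 0, 1, -1, -4, 3, 4, -3
d²: 0, 1, 1, 16, 9, 16, 9; Σd² = 52
ρ = 1 − 6·52/(7·48) = 1 − 312/336 = 0.071

0.071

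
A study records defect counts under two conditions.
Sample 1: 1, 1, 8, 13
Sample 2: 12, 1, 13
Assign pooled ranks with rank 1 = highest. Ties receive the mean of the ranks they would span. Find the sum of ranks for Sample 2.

Sorted (descending): 13, 13, 12, 8, 1, 1, 1
The 2 values of 13 occupy positions 1–2 → average rank (1+2)/2 = 1.5.
The 3 values of 1 occupy positions 5–7 → average rank 6.
Sample 2 values → pooled ranks: 12→3, 1→6, 13→1.5
Rank sum = 3 + 6 + 1.5 = 10.5

10.5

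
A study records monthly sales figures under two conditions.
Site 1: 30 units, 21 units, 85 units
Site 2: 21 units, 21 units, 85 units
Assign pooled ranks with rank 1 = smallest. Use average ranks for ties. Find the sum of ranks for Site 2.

Sorted (ascending): 21, 21, 21, 30, 85, 85
The 3 values of 21 occupy positions 1–3 → average rank 2.
The 2 values of 85 occupy positions 5–6 → average rank (5+6)/2 = 5.5.
Site 2 values → pooled ranks: 21→2, 21→2, 85→5.5
Rank sum = 2 + 2 + 5.5 = 9.5

9.5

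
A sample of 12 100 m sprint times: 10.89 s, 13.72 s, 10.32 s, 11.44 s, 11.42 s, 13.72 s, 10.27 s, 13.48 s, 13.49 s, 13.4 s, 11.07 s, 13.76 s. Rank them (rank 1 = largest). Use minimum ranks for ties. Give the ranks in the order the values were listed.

Sorted (descending): 13.76, 13.72, 13.72, 13.49, 13.48, 13.4, 11.44, 11.42, 11.07, 10.89, 10.32, 10.27
The 2 values of 13.72 occupy positions 2–3 → each gets rank 2.

10, 2, 11, 7, 8, 2, 12, 5, 4, 6, 9, 1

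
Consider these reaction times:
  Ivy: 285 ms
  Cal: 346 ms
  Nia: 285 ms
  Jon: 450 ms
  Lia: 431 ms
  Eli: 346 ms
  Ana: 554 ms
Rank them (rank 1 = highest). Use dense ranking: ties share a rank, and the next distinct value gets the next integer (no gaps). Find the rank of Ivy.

Sorted (descending): 554, 450, 431, 346, 346, 285, 285
The 2 values of 346 share dense rank 4.
The 2 values of 285 share dense rank 5.
Remaining distinct values take the next consecutive integers.
Ivy has value 285 ms → rank 5.

5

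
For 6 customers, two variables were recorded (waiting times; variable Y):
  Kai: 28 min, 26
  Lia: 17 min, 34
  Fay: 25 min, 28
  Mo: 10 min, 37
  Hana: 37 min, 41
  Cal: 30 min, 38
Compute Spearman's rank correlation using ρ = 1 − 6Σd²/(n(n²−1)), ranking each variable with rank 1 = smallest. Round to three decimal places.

0.429

Ranks of variable 1: 4, 2, 3, 1, 6, 5
Ranks of variable 2: 1, 3, 2, 4, 6, 5
d = r₁ − r₂: 3, -1, 1, -3, 0, 0
d²: 9, 1, 1, 9, 0, 0; Σd² = 20
ρ = 1 − 6·20/(6·35) = 1 − 120/210 = 0.429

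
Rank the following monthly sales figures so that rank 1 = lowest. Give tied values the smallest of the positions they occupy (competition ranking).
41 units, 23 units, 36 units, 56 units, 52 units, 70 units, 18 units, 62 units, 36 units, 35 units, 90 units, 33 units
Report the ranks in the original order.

Sorted (ascending): 18, 23, 33, 35, 36, 36, 41, 52, 56, 62, 70, 90
The 2 values of 36 occupy positions 5–6 → each gets rank 5.

7, 2, 5, 9, 8, 11, 1, 10, 5, 4, 12, 3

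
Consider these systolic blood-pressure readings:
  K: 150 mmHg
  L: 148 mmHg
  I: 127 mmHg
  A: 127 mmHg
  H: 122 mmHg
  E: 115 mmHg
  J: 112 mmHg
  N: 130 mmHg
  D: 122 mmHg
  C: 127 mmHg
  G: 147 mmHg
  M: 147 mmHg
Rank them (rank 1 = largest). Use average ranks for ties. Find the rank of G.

Sorted (descending): 150, 148, 147, 147, 130, 127, 127, 127, 122, 122, 115, 112
The 2 values of 147 occupy positions 3–4 → average rank (3+4)/2 = 3.5.
The 3 values of 127 occupy positions 6–8 → average rank 7.
The 2 values of 122 occupy positions 9–10 → average rank (9+10)/2 = 9.5.
G has value 147 mmHg → rank 3.5.

3.5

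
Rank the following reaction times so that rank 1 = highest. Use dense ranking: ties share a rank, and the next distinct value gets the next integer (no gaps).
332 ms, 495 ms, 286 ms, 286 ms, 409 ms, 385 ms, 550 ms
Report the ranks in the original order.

Sorted (descending): 550, 495, 409, 385, 332, 286, 286
The 2 values of 286 share dense rank 6.
Remaining distinct values take the next consecutive integers.

5, 2, 6, 6, 3, 4, 1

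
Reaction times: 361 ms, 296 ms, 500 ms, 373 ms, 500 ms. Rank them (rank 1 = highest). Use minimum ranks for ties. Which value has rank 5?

Sorted (descending): 500, 500, 373, 361, 296
The 2 values of 500 occupy positions 1–2 → each gets rank 1.
Rank 5 → value 296.

296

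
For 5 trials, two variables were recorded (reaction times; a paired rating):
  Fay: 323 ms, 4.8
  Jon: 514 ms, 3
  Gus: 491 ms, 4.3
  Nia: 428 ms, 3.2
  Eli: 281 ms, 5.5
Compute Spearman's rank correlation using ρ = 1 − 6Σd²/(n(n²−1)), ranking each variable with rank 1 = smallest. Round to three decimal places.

Ranks of variable 1: 2, 5, 4, 3, 1
Ranks of variable 2: 4, 1, 3, 2, 5
d = r₁ − r₂: -2, 4, 1, 1, -4
d²: 4, 16, 1, 1, 16; Σd² = 38
ρ = 1 − 6·38/(5·24) = 1 − 228/120 = -0.900

-0.900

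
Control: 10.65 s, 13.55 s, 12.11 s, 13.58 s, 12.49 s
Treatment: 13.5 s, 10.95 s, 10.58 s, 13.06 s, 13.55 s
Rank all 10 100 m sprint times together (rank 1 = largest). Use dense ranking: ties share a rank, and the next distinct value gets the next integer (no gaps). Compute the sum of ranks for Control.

22

Sorted (descending): 13.58, 13.55, 13.55, 13.5, 13.06, 12.49, 12.11, 10.95, 10.65, 10.58
The 2 values of 13.55 share dense rank 2.
Remaining distinct values take the next consecutive integers.
Control values → pooled ranks: 10.65→8, 13.55→2, 12.11→6, 13.58→1, 12.49→5
Rank sum = 8 + 2 + 6 + 1 + 5 = 22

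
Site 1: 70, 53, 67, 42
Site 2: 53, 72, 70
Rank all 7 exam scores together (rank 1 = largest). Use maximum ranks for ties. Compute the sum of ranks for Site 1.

Sorted (descending): 72, 70, 70, 67, 53, 53, 42
The 2 values of 70 occupy positions 2–3 → each gets rank 3.
The 2 values of 53 occupy positions 5–6 → each gets rank 6.
Site 1 values → pooled ranks: 70→3, 53→6, 67→4, 42→7
Rank sum = 3 + 6 + 4 + 7 = 20

20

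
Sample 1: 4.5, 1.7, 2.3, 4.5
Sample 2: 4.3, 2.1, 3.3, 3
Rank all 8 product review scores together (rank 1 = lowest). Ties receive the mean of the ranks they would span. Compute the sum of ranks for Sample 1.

19

Sorted (ascending): 1.7, 2.1, 2.3, 3, 3.3, 4.3, 4.5, 4.5
The 2 values of 4.5 occupy positions 7–8 → average rank (7+8)/2 = 7.5.
Sample 1 values → pooled ranks: 4.5→7.5, 1.7→1, 2.3→3, 4.5→7.5
Rank sum = 7.5 + 1 + 3 + 7.5 = 19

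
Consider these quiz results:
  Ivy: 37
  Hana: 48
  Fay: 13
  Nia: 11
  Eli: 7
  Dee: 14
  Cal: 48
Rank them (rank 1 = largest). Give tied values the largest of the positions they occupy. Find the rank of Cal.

2

Sorted (descending): 48, 48, 37, 14, 13, 11, 7
The 2 values of 48 occupy positions 1–2 → each gets rank 2.
Cal has value 48 → rank 2.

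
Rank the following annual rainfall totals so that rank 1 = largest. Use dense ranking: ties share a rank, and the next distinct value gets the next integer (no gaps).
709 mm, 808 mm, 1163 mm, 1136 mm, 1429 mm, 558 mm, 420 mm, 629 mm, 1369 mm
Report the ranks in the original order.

6, 5, 3, 4, 1, 8, 9, 7, 2

Sorted (descending): 1429, 1369, 1163, 1136, 808, 709, 629, 558, 420
No ties — each value takes its position as its rank.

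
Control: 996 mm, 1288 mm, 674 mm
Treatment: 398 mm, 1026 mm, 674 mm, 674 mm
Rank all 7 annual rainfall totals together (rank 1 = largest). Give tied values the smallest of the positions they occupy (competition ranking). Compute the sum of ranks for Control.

8

Sorted (descending): 1288, 1026, 996, 674, 674, 674, 398
The 3 values of 674 occupy positions 4–6 → each gets rank 4.
Control values → pooled ranks: 996→3, 1288→1, 674→4
Rank sum = 3 + 1 + 4 = 8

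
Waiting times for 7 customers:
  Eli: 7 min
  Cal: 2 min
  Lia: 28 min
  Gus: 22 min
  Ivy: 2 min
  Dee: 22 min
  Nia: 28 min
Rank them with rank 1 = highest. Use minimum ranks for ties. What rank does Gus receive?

Sorted (descending): 28, 28, 22, 22, 7, 2, 2
The 2 values of 28 occupy positions 1–2 → each gets rank 1.
The 2 values of 22 occupy positions 3–4 → each gets rank 3.
The 2 values of 2 occupy positions 6–7 → each gets rank 6.
Gus has value 22 min → rank 3.

3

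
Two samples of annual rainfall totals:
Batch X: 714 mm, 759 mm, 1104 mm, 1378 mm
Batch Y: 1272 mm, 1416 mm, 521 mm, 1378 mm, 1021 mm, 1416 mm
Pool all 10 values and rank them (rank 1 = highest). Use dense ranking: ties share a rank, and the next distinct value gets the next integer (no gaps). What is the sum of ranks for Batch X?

Sorted (descending): 1416, 1416, 1378, 1378, 1272, 1104, 1021, 759, 714, 521
The 2 values of 1416 share dense rank 1.
The 2 values of 1378 share dense rank 2.
Remaining distinct values take the next consecutive integers.
Batch X values → pooled ranks: 714→7, 759→6, 1104→4, 1378→2
Rank sum = 7 + 6 + 4 + 2 = 19

19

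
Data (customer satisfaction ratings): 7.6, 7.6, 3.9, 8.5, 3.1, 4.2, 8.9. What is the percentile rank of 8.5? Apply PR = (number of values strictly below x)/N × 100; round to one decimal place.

N = 7.
Strictly below 8.5: 5. Equal to 8.5: 1.
PR = 5/7 × 100 = 71.4

71.4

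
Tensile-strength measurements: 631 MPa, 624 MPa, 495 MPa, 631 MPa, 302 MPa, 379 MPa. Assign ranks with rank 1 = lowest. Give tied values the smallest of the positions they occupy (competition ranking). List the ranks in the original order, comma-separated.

Sorted (ascending): 302, 379, 495, 624, 631, 631
The 2 values of 631 occupy positions 5–6 → each gets rank 5.

5, 4, 3, 5, 1, 2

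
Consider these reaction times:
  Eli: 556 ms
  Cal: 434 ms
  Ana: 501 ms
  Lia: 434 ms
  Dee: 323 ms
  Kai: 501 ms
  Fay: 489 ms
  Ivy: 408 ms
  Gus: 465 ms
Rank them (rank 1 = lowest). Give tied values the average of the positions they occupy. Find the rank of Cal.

Sorted (ascending): 323, 408, 434, 434, 465, 489, 501, 501, 556
The 2 values of 434 occupy positions 3–4 → average rank (3+4)/2 = 3.5.
The 2 values of 501 occupy positions 7–8 → average rank (7+8)/2 = 7.5.
Cal has value 434 ms → rank 3.5.

3.5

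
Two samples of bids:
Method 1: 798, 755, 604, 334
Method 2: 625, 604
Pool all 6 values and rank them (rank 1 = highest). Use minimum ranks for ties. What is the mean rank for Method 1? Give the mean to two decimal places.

Sorted (descending): 798, 755, 625, 604, 604, 334
The 2 values of 604 occupy positions 4–5 → each gets rank 4.
Method 1 values → pooled ranks: 798→1, 755→2, 604→4, 334→6
Mean rank = (1 + 2 + 4 + 6) / 4 = 3.25

3.25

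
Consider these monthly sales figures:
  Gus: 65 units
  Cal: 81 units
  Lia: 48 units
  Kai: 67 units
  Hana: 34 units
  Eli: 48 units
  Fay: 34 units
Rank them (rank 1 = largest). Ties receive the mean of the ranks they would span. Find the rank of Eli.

Sorted (descending): 81, 67, 65, 48, 48, 34, 34
The 2 values of 48 occupy positions 4–5 → average rank (4+5)/2 = 4.5.
The 2 values of 34 occupy positions 6–7 → average rank (6+7)/2 = 6.5.
Eli has value 48 units → rank 4.5.

4.5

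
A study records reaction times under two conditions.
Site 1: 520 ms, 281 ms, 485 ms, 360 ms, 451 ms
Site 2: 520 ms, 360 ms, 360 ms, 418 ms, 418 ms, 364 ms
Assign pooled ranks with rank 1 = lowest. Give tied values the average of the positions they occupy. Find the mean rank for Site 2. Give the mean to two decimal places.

Sorted (ascending): 281, 360, 360, 360, 364, 418, 418, 451, 485, 520, 520
The 3 values of 360 occupy positions 2–4 → average rank 3.
The 2 values of 418 occupy positions 6–7 → average rank (6+7)/2 = 6.5.
The 2 values of 520 occupy positions 10–11 → average rank (10+11)/2 = 10.5.
Site 2 values → pooled ranks: 520→10.5, 360→3, 360→3, 418→6.5, 418→6.5, 364→5
Mean rank = (10.5 + 3 + 3 + 6.5 + 6.5 + 5) / 6 = 5.75

5.75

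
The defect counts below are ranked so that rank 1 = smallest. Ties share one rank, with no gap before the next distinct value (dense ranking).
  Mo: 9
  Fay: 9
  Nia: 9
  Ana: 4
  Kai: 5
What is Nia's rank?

3

Sorted (ascending): 4, 5, 9, 9, 9
The 3 values of 9 share dense rank 3.
Remaining distinct values take the next consecutive integers.
Nia has value 9 → rank 3.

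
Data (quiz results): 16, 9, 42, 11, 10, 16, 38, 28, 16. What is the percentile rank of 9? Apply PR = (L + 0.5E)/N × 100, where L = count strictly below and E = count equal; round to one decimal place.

5.6

N = 9.
Strictly below 9: 0. Equal to 9: 1.
PR = (0 + 0.5·1)/9 × 100 = 5.6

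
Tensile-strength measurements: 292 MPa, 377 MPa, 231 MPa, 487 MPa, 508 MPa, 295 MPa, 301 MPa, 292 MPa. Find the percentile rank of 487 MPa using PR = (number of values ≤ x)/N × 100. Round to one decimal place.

N = 8.
Strictly below 487: 6. Equal to 487: 1.
PR = 7/8 × 100 = 87.5

87.5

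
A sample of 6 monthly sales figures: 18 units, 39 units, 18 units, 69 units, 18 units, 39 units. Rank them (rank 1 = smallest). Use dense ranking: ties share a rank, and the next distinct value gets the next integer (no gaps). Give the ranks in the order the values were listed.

1, 2, 1, 3, 1, 2

Sorted (ascending): 18, 18, 18, 39, 39, 69
The 3 values of 18 share dense rank 1.
The 2 values of 39 share dense rank 2.
Remaining distinct values take the next consecutive integers.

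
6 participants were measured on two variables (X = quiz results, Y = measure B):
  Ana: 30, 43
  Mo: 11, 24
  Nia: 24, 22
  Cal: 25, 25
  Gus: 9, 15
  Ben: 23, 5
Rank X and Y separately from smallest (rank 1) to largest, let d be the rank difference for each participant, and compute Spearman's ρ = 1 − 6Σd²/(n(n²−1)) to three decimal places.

0.714

Ranks of variable 1: 6, 2, 4, 5, 1, 3
Ranks of variable 2: 6, 4, 3, 5, 2, 1
d = r₁ − r₂: 0, -2, 1, 0, -1, 2
d²: 0, 4, 1, 0, 1, 4; Σd² = 10
ρ = 1 − 6·10/(6·35) = 1 − 60/210 = 0.714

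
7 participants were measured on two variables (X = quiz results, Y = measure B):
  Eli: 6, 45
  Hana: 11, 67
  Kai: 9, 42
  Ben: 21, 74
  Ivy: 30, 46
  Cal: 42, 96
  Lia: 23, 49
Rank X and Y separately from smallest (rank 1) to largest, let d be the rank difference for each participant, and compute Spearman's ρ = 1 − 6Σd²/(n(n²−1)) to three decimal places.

Ranks of variable 1: 1, 3, 2, 4, 6, 7, 5
Ranks of variable 2: 2, 5, 1, 6, 3, 7, 4
d = r₁ − r₂: -1, -2, 1, -2, 3, 0, 1
d²: 1, 4, 1, 4, 9, 0, 1; Σd² = 20
ρ = 1 − 6·20/(7·48) = 1 − 120/336 = 0.643

0.643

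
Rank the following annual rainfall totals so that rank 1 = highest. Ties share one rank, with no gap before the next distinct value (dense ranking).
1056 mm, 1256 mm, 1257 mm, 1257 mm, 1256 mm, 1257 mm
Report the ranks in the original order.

3, 2, 1, 1, 2, 1

Sorted (descending): 1257, 1257, 1257, 1256, 1256, 1056
The 3 values of 1257 share dense rank 1.
The 2 values of 1256 share dense rank 2.
Remaining distinct values take the next consecutive integers.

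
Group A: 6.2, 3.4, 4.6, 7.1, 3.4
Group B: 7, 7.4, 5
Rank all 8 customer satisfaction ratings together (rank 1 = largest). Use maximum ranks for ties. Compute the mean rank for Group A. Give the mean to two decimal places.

Sorted (descending): 7.4, 7.1, 7, 6.2, 5, 4.6, 3.4, 3.4
The 2 values of 3.4 occupy positions 7–8 → each gets rank 8.
Group A values → pooled ranks: 6.2→4, 3.4→8, 4.6→6, 7.1→2, 3.4→8
Mean rank = (4 + 8 + 6 + 2 + 8) / 5 = 5.60

5.60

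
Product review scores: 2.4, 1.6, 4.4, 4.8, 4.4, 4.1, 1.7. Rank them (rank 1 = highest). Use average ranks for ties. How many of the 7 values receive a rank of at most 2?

1

Sorted (descending): 4.8, 4.4, 4.4, 4.1, 2.4, 1.7, 1.6
The 2 values of 4.4 occupy positions 2–3 → average rank (2+3)/2 = 2.5.
Ranks ≤ 2: {1} → 1 value.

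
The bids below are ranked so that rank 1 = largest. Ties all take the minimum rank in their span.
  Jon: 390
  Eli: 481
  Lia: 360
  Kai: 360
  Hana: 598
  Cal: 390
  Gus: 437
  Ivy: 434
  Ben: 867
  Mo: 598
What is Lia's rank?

Sorted (descending): 867, 598, 598, 481, 437, 434, 390, 390, 360, 360
The 2 values of 598 occupy positions 2–3 → each gets rank 2.
The 2 values of 390 occupy positions 7–8 → each gets rank 7.
The 2 values of 360 occupy positions 9–10 → each gets rank 9.
Lia has value 360 → rank 9.

9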